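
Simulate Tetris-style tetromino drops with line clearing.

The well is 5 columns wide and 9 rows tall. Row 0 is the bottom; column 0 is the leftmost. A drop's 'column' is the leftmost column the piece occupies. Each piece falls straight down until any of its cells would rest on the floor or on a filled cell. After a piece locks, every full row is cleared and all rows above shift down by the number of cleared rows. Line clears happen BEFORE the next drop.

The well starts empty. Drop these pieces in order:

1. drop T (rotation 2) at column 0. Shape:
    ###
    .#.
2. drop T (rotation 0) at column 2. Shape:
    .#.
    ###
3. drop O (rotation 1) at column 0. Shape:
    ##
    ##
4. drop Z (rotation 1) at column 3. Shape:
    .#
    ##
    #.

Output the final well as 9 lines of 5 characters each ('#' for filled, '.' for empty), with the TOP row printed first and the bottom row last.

Drop 1: T rot2 at col 0 lands with bottom-row=0; cleared 0 line(s) (total 0); column heights now [2 2 2 0 0], max=2
Drop 2: T rot0 at col 2 lands with bottom-row=2; cleared 0 line(s) (total 0); column heights now [2 2 3 4 3], max=4
Drop 3: O rot1 at col 0 lands with bottom-row=2; cleared 1 line(s) (total 1); column heights now [3 3 2 3 0], max=3
Drop 4: Z rot1 at col 3 lands with bottom-row=3; cleared 0 line(s) (total 1); column heights now [3 3 2 5 6], max=6

Answer: .....
.....
.....
....#
...##
...#.
##.#.
###..
.#...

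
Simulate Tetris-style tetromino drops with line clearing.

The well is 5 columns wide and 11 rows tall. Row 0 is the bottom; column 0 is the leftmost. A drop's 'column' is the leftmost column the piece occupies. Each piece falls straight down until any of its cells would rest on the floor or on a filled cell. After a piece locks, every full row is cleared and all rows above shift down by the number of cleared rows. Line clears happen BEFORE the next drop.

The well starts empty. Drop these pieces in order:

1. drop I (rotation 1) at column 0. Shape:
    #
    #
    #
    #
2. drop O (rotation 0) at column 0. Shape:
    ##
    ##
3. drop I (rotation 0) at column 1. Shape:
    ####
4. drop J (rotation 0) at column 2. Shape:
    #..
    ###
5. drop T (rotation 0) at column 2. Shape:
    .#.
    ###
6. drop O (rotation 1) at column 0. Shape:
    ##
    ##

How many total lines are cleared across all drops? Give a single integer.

Drop 1: I rot1 at col 0 lands with bottom-row=0; cleared 0 line(s) (total 0); column heights now [4 0 0 0 0], max=4
Drop 2: O rot0 at col 0 lands with bottom-row=4; cleared 0 line(s) (total 0); column heights now [6 6 0 0 0], max=6
Drop 3: I rot0 at col 1 lands with bottom-row=6; cleared 0 line(s) (total 0); column heights now [6 7 7 7 7], max=7
Drop 4: J rot0 at col 2 lands with bottom-row=7; cleared 0 line(s) (total 0); column heights now [6 7 9 8 8], max=9
Drop 5: T rot0 at col 2 lands with bottom-row=9; cleared 0 line(s) (total 0); column heights now [6 7 10 11 10], max=11
Drop 6: O rot1 at col 0 lands with bottom-row=7; cleared 1 line(s) (total 1); column heights now [8 8 9 10 9], max=10

Answer: 1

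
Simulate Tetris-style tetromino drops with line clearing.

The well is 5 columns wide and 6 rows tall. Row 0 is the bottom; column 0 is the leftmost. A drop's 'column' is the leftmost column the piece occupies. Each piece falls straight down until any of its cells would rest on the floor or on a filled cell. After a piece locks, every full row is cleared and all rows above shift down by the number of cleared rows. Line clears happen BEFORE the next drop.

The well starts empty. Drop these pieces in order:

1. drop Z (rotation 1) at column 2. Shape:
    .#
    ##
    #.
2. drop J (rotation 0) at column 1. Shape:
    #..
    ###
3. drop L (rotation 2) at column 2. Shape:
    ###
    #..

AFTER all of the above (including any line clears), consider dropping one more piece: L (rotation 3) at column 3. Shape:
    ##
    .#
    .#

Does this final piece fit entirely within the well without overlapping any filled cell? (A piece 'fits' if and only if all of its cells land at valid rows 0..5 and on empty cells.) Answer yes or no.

Answer: no

Derivation:
Drop 1: Z rot1 at col 2 lands with bottom-row=0; cleared 0 line(s) (total 0); column heights now [0 0 2 3 0], max=3
Drop 2: J rot0 at col 1 lands with bottom-row=3; cleared 0 line(s) (total 0); column heights now [0 5 4 4 0], max=5
Drop 3: L rot2 at col 2 lands with bottom-row=4; cleared 0 line(s) (total 0); column heights now [0 5 6 6 6], max=6
Test piece L rot3 at col 3 (width 2): heights before test = [0 5 6 6 6]; fits = False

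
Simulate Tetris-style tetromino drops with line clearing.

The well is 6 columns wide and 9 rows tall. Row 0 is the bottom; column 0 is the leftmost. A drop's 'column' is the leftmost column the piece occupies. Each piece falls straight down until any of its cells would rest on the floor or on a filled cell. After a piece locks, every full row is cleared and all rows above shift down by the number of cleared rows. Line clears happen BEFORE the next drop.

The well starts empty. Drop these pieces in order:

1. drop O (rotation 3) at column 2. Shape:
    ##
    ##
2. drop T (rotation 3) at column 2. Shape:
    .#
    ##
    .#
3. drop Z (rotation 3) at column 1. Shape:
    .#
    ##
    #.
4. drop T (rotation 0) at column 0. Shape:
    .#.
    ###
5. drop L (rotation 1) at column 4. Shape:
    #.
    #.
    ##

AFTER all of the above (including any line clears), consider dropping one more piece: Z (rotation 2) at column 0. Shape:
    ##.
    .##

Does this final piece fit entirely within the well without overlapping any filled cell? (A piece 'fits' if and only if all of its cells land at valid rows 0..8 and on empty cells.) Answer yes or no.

Answer: no

Derivation:
Drop 1: O rot3 at col 2 lands with bottom-row=0; cleared 0 line(s) (total 0); column heights now [0 0 2 2 0 0], max=2
Drop 2: T rot3 at col 2 lands with bottom-row=2; cleared 0 line(s) (total 0); column heights now [0 0 4 5 0 0], max=5
Drop 3: Z rot3 at col 1 lands with bottom-row=3; cleared 0 line(s) (total 0); column heights now [0 5 6 5 0 0], max=6
Drop 4: T rot0 at col 0 lands with bottom-row=6; cleared 0 line(s) (total 0); column heights now [7 8 7 5 0 0], max=8
Drop 5: L rot1 at col 4 lands with bottom-row=0; cleared 0 line(s) (total 0); column heights now [7 8 7 5 3 1], max=8
Test piece Z rot2 at col 0 (width 3): heights before test = [7 8 7 5 3 1]; fits = False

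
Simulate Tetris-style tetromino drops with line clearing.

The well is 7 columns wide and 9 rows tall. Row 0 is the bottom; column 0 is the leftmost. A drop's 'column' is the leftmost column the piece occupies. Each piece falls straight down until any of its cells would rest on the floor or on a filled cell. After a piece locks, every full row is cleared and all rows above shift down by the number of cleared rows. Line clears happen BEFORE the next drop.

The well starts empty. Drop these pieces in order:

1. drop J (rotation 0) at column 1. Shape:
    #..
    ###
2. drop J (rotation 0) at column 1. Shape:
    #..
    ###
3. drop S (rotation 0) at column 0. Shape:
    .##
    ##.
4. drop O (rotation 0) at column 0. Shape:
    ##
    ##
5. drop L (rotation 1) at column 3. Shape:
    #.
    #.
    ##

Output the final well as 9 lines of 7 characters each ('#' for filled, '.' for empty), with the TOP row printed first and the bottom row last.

Answer: .......
##.....
##.....
.###...
##.#...
.#.##..
.###...
.#.....
.###...

Derivation:
Drop 1: J rot0 at col 1 lands with bottom-row=0; cleared 0 line(s) (total 0); column heights now [0 2 1 1 0 0 0], max=2
Drop 2: J rot0 at col 1 lands with bottom-row=2; cleared 0 line(s) (total 0); column heights now [0 4 3 3 0 0 0], max=4
Drop 3: S rot0 at col 0 lands with bottom-row=4; cleared 0 line(s) (total 0); column heights now [5 6 6 3 0 0 0], max=6
Drop 4: O rot0 at col 0 lands with bottom-row=6; cleared 0 line(s) (total 0); column heights now [8 8 6 3 0 0 0], max=8
Drop 5: L rot1 at col 3 lands with bottom-row=3; cleared 0 line(s) (total 0); column heights now [8 8 6 6 4 0 0], max=8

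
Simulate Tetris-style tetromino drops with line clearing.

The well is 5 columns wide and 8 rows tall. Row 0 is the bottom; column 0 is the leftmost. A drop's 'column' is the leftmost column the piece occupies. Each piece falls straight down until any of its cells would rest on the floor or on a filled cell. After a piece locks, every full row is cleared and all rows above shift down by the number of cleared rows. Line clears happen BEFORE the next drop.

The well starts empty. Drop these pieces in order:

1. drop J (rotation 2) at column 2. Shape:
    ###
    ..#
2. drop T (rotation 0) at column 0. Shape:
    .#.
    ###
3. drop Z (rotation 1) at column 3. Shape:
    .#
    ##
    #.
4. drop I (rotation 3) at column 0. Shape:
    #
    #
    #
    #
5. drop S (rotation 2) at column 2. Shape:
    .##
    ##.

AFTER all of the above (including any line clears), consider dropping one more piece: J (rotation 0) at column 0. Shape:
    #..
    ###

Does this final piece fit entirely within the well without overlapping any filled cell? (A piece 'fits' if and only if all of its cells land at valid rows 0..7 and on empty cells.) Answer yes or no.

Answer: no

Derivation:
Drop 1: J rot2 at col 2 lands with bottom-row=0; cleared 0 line(s) (total 0); column heights now [0 0 2 2 2], max=2
Drop 2: T rot0 at col 0 lands with bottom-row=2; cleared 0 line(s) (total 0); column heights now [3 4 3 2 2], max=4
Drop 3: Z rot1 at col 3 lands with bottom-row=2; cleared 0 line(s) (total 0); column heights now [3 4 3 4 5], max=5
Drop 4: I rot3 at col 0 lands with bottom-row=3; cleared 0 line(s) (total 0); column heights now [7 4 3 4 5], max=7
Drop 5: S rot2 at col 2 lands with bottom-row=4; cleared 0 line(s) (total 0); column heights now [7 4 5 6 6], max=7
Test piece J rot0 at col 0 (width 3): heights before test = [7 4 5 6 6]; fits = False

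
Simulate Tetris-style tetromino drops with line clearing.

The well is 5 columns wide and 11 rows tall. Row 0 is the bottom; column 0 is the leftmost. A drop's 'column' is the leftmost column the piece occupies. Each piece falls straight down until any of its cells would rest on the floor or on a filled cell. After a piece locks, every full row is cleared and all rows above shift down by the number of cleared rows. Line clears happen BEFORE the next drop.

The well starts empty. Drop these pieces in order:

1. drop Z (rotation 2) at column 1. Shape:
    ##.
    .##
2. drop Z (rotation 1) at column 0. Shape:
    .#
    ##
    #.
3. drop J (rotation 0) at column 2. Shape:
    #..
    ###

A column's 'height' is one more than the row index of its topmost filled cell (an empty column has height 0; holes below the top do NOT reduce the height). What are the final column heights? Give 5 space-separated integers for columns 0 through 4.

Answer: 2 3 3 1 0

Derivation:
Drop 1: Z rot2 at col 1 lands with bottom-row=0; cleared 0 line(s) (total 0); column heights now [0 2 2 1 0], max=2
Drop 2: Z rot1 at col 0 lands with bottom-row=1; cleared 0 line(s) (total 0); column heights now [3 4 2 1 0], max=4
Drop 3: J rot0 at col 2 lands with bottom-row=2; cleared 1 line(s) (total 1); column heights now [2 3 3 1 0], max=3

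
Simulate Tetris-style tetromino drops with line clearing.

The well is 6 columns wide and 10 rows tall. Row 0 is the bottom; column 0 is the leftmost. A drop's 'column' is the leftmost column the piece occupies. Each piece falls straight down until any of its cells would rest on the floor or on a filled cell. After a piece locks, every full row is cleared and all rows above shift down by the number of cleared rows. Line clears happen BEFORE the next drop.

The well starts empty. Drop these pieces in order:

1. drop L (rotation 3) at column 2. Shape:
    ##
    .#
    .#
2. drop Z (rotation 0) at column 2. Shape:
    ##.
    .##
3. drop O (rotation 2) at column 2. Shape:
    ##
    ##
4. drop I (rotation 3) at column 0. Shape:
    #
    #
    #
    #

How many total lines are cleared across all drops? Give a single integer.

Answer: 0

Derivation:
Drop 1: L rot3 at col 2 lands with bottom-row=0; cleared 0 line(s) (total 0); column heights now [0 0 3 3 0 0], max=3
Drop 2: Z rot0 at col 2 lands with bottom-row=3; cleared 0 line(s) (total 0); column heights now [0 0 5 5 4 0], max=5
Drop 3: O rot2 at col 2 lands with bottom-row=5; cleared 0 line(s) (total 0); column heights now [0 0 7 7 4 0], max=7
Drop 4: I rot3 at col 0 lands with bottom-row=0; cleared 0 line(s) (total 0); column heights now [4 0 7 7 4 0], max=7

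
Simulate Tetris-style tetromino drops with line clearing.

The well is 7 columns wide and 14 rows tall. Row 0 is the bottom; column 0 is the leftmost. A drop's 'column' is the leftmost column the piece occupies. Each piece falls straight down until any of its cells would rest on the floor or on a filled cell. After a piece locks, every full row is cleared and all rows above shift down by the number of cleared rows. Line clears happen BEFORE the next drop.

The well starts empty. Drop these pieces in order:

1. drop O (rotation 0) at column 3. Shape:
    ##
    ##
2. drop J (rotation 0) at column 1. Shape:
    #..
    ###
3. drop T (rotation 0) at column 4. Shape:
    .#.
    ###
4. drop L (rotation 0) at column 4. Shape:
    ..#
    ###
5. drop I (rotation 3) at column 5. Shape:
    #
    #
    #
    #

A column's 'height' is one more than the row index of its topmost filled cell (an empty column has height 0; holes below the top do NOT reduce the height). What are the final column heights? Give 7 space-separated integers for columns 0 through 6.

Answer: 0 4 3 3 5 9 6

Derivation:
Drop 1: O rot0 at col 3 lands with bottom-row=0; cleared 0 line(s) (total 0); column heights now [0 0 0 2 2 0 0], max=2
Drop 2: J rot0 at col 1 lands with bottom-row=2; cleared 0 line(s) (total 0); column heights now [0 4 3 3 2 0 0], max=4
Drop 3: T rot0 at col 4 lands with bottom-row=2; cleared 0 line(s) (total 0); column heights now [0 4 3 3 3 4 3], max=4
Drop 4: L rot0 at col 4 lands with bottom-row=4; cleared 0 line(s) (total 0); column heights now [0 4 3 3 5 5 6], max=6
Drop 5: I rot3 at col 5 lands with bottom-row=5; cleared 0 line(s) (total 0); column heights now [0 4 3 3 5 9 6], max=9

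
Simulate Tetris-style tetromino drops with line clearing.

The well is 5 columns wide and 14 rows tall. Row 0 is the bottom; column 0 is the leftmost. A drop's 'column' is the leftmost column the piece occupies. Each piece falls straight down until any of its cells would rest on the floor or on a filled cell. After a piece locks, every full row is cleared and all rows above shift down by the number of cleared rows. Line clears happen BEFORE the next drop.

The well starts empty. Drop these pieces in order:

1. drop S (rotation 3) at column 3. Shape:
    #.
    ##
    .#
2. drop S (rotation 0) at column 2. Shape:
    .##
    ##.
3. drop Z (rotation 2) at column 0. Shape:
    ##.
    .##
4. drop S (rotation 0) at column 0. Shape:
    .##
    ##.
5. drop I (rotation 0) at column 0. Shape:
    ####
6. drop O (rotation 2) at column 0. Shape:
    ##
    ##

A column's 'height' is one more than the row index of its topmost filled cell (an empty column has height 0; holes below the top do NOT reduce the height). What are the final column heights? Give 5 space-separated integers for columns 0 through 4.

Drop 1: S rot3 at col 3 lands with bottom-row=0; cleared 0 line(s) (total 0); column heights now [0 0 0 3 2], max=3
Drop 2: S rot0 at col 2 lands with bottom-row=3; cleared 0 line(s) (total 0); column heights now [0 0 4 5 5], max=5
Drop 3: Z rot2 at col 0 lands with bottom-row=4; cleared 0 line(s) (total 0); column heights now [6 6 5 5 5], max=6
Drop 4: S rot0 at col 0 lands with bottom-row=6; cleared 0 line(s) (total 0); column heights now [7 8 8 5 5], max=8
Drop 5: I rot0 at col 0 lands with bottom-row=8; cleared 0 line(s) (total 0); column heights now [9 9 9 9 5], max=9
Drop 6: O rot2 at col 0 lands with bottom-row=9; cleared 0 line(s) (total 0); column heights now [11 11 9 9 5], max=11

Answer: 11 11 9 9 5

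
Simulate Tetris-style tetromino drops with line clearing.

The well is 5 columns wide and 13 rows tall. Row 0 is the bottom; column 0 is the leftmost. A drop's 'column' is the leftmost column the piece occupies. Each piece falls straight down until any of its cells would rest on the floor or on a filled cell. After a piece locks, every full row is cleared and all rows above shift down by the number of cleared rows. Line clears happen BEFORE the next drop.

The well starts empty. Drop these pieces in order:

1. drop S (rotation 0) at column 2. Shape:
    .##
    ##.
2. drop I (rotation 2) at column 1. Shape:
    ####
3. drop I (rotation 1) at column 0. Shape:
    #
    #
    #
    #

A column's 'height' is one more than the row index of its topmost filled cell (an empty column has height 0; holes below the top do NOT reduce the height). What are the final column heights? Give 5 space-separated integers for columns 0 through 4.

Answer: 3 0 1 2 2

Derivation:
Drop 1: S rot0 at col 2 lands with bottom-row=0; cleared 0 line(s) (total 0); column heights now [0 0 1 2 2], max=2
Drop 2: I rot2 at col 1 lands with bottom-row=2; cleared 0 line(s) (total 0); column heights now [0 3 3 3 3], max=3
Drop 3: I rot1 at col 0 lands with bottom-row=0; cleared 1 line(s) (total 1); column heights now [3 0 1 2 2], max=3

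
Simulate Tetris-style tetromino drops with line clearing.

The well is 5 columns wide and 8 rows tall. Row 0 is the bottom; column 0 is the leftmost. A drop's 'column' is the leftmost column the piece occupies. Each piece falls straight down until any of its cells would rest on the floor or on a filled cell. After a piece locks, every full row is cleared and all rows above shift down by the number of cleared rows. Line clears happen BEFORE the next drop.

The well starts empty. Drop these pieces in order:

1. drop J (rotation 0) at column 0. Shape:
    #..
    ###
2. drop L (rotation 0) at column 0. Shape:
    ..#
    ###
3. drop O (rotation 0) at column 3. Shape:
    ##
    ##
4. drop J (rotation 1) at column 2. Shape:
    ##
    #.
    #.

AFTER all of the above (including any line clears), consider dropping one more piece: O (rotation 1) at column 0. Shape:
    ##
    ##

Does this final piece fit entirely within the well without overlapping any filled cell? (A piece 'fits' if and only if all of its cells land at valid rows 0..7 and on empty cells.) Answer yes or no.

Drop 1: J rot0 at col 0 lands with bottom-row=0; cleared 0 line(s) (total 0); column heights now [2 1 1 0 0], max=2
Drop 2: L rot0 at col 0 lands with bottom-row=2; cleared 0 line(s) (total 0); column heights now [3 3 4 0 0], max=4
Drop 3: O rot0 at col 3 lands with bottom-row=0; cleared 1 line(s) (total 1); column heights now [2 2 3 1 1], max=3
Drop 4: J rot1 at col 2 lands with bottom-row=3; cleared 0 line(s) (total 1); column heights now [2 2 6 6 1], max=6
Test piece O rot1 at col 0 (width 2): heights before test = [2 2 6 6 1]; fits = True

Answer: yes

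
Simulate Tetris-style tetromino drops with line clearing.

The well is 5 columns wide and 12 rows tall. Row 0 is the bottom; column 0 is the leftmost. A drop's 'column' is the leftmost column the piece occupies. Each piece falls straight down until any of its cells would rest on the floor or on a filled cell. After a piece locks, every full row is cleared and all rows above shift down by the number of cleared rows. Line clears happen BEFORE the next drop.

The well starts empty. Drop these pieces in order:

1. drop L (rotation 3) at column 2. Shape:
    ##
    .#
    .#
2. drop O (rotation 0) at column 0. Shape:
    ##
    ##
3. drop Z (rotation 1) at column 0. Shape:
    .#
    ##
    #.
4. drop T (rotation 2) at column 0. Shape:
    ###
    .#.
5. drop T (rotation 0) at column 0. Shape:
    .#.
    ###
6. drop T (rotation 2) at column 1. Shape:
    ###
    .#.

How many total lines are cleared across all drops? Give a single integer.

Drop 1: L rot3 at col 2 lands with bottom-row=0; cleared 0 line(s) (total 0); column heights now [0 0 3 3 0], max=3
Drop 2: O rot0 at col 0 lands with bottom-row=0; cleared 0 line(s) (total 0); column heights now [2 2 3 3 0], max=3
Drop 3: Z rot1 at col 0 lands with bottom-row=2; cleared 0 line(s) (total 0); column heights now [4 5 3 3 0], max=5
Drop 4: T rot2 at col 0 lands with bottom-row=5; cleared 0 line(s) (total 0); column heights now [7 7 7 3 0], max=7
Drop 5: T rot0 at col 0 lands with bottom-row=7; cleared 0 line(s) (total 0); column heights now [8 9 8 3 0], max=9
Drop 6: T rot2 at col 1 lands with bottom-row=8; cleared 0 line(s) (total 0); column heights now [8 10 10 10 0], max=10

Answer: 0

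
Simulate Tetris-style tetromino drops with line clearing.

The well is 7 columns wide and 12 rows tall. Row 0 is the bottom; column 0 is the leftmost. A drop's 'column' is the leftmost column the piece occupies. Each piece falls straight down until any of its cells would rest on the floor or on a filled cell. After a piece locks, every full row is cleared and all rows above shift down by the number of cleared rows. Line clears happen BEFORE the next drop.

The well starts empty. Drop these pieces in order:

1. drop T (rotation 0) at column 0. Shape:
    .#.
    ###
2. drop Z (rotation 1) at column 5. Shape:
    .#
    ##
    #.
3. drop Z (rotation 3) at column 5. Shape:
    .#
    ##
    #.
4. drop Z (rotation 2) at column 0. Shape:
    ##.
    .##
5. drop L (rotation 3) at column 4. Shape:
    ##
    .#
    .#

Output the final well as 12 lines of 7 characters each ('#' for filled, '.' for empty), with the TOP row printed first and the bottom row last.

Drop 1: T rot0 at col 0 lands with bottom-row=0; cleared 0 line(s) (total 0); column heights now [1 2 1 0 0 0 0], max=2
Drop 2: Z rot1 at col 5 lands with bottom-row=0; cleared 0 line(s) (total 0); column heights now [1 2 1 0 0 2 3], max=3
Drop 3: Z rot3 at col 5 lands with bottom-row=2; cleared 0 line(s) (total 0); column heights now [1 2 1 0 0 4 5], max=5
Drop 4: Z rot2 at col 0 lands with bottom-row=2; cleared 0 line(s) (total 0); column heights now [4 4 3 0 0 4 5], max=5
Drop 5: L rot3 at col 4 lands with bottom-row=4; cleared 0 line(s) (total 0); column heights now [4 4 3 0 7 7 5], max=7

Answer: .......
.......
.......
.......
.......
....##.
.....#.
.....##
##...##
.##..##
.#...##
###..#.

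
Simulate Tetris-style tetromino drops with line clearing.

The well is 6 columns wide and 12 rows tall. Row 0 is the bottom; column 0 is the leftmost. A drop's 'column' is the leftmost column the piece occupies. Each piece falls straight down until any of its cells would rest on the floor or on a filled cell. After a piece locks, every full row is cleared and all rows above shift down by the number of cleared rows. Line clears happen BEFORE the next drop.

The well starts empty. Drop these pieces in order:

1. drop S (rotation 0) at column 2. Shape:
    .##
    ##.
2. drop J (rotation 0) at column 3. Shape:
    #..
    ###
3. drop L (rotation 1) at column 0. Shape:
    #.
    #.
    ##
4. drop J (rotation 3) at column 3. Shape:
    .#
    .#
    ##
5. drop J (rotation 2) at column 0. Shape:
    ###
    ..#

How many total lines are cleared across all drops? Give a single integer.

Answer: 0

Derivation:
Drop 1: S rot0 at col 2 lands with bottom-row=0; cleared 0 line(s) (total 0); column heights now [0 0 1 2 2 0], max=2
Drop 2: J rot0 at col 3 lands with bottom-row=2; cleared 0 line(s) (total 0); column heights now [0 0 1 4 3 3], max=4
Drop 3: L rot1 at col 0 lands with bottom-row=0; cleared 0 line(s) (total 0); column heights now [3 1 1 4 3 3], max=4
Drop 4: J rot3 at col 3 lands with bottom-row=4; cleared 0 line(s) (total 0); column heights now [3 1 1 5 7 3], max=7
Drop 5: J rot2 at col 0 lands with bottom-row=2; cleared 0 line(s) (total 0); column heights now [4 4 4 5 7 3], max=7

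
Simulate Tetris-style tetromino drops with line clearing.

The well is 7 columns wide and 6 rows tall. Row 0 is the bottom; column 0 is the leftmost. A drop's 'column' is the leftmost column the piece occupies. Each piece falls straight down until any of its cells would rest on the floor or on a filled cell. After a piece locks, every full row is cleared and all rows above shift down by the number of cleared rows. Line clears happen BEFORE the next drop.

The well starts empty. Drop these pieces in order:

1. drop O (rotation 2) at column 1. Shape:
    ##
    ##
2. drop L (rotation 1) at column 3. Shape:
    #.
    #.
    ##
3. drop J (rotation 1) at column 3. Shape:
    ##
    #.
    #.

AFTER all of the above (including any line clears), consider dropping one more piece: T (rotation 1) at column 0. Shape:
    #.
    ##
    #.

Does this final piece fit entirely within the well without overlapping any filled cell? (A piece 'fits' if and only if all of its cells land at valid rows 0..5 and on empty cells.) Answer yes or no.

Answer: yes

Derivation:
Drop 1: O rot2 at col 1 lands with bottom-row=0; cleared 0 line(s) (total 0); column heights now [0 2 2 0 0 0 0], max=2
Drop 2: L rot1 at col 3 lands with bottom-row=0; cleared 0 line(s) (total 0); column heights now [0 2 2 3 1 0 0], max=3
Drop 3: J rot1 at col 3 lands with bottom-row=3; cleared 0 line(s) (total 0); column heights now [0 2 2 6 6 0 0], max=6
Test piece T rot1 at col 0 (width 2): heights before test = [0 2 2 6 6 0 0]; fits = True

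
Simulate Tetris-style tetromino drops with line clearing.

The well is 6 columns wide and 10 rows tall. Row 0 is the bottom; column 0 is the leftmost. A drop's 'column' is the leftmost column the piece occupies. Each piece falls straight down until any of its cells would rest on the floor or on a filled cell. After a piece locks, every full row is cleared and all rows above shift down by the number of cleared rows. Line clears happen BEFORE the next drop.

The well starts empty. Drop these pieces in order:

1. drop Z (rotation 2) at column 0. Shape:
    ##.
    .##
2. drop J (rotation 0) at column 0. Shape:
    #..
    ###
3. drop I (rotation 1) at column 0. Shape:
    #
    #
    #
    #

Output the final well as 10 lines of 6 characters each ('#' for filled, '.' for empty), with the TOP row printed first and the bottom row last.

Answer: ......
......
#.....
#.....
#.....
#.....
#.....
###...
##....
.##...

Derivation:
Drop 1: Z rot2 at col 0 lands with bottom-row=0; cleared 0 line(s) (total 0); column heights now [2 2 1 0 0 0], max=2
Drop 2: J rot0 at col 0 lands with bottom-row=2; cleared 0 line(s) (total 0); column heights now [4 3 3 0 0 0], max=4
Drop 3: I rot1 at col 0 lands with bottom-row=4; cleared 0 line(s) (total 0); column heights now [8 3 3 0 0 0], max=8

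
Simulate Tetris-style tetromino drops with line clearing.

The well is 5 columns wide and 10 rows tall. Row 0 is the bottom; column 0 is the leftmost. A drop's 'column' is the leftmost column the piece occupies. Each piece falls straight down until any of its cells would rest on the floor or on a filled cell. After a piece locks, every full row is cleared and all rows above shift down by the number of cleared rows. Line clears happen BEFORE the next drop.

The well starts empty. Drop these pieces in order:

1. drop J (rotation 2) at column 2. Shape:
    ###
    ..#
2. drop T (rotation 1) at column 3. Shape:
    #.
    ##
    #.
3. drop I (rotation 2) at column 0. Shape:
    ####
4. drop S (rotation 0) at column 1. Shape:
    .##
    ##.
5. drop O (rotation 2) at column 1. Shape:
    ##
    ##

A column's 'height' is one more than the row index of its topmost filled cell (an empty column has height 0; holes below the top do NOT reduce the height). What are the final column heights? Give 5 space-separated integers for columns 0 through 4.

Answer: 6 10 10 8 4

Derivation:
Drop 1: J rot2 at col 2 lands with bottom-row=0; cleared 0 line(s) (total 0); column heights now [0 0 2 2 2], max=2
Drop 2: T rot1 at col 3 lands with bottom-row=2; cleared 0 line(s) (total 0); column heights now [0 0 2 5 4], max=5
Drop 3: I rot2 at col 0 lands with bottom-row=5; cleared 0 line(s) (total 0); column heights now [6 6 6 6 4], max=6
Drop 4: S rot0 at col 1 lands with bottom-row=6; cleared 0 line(s) (total 0); column heights now [6 7 8 8 4], max=8
Drop 5: O rot2 at col 1 lands with bottom-row=8; cleared 0 line(s) (total 0); column heights now [6 10 10 8 4], max=10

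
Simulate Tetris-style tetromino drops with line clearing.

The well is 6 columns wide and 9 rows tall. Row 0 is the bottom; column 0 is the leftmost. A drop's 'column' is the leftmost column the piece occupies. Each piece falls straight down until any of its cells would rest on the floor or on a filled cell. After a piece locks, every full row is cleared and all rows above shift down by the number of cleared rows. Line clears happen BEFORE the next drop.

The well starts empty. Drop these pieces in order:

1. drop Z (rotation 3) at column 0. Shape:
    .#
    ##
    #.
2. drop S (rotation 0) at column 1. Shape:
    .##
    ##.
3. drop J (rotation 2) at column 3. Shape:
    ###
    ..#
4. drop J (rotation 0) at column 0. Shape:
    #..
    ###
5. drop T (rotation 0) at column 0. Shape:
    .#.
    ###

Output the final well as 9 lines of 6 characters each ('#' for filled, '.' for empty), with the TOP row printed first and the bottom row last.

Drop 1: Z rot3 at col 0 lands with bottom-row=0; cleared 0 line(s) (total 0); column heights now [2 3 0 0 0 0], max=3
Drop 2: S rot0 at col 1 lands with bottom-row=3; cleared 0 line(s) (total 0); column heights now [2 4 5 5 0 0], max=5
Drop 3: J rot2 at col 3 lands with bottom-row=4; cleared 0 line(s) (total 0); column heights now [2 4 5 6 6 6], max=6
Drop 4: J rot0 at col 0 lands with bottom-row=5; cleared 1 line(s) (total 1); column heights now [6 4 5 5 0 5], max=6
Drop 5: T rot0 at col 0 lands with bottom-row=6; cleared 0 line(s) (total 1); column heights now [7 8 7 5 0 5], max=8

Answer: ......
.#....
###...
#.....
..##.#
.##...
.#....
##....
#.....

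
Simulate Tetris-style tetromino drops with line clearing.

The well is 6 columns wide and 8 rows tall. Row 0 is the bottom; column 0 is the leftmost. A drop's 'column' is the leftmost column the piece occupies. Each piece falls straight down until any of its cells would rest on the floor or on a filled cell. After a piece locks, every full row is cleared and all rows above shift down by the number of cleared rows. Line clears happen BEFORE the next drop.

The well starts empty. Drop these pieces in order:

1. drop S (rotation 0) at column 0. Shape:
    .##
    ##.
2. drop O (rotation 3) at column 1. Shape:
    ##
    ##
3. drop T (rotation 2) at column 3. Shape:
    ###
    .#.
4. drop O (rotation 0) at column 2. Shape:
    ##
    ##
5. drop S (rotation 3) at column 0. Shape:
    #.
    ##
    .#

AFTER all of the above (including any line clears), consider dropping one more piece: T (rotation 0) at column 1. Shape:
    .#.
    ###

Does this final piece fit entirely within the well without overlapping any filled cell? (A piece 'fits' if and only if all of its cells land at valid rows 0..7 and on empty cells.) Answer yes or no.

Drop 1: S rot0 at col 0 lands with bottom-row=0; cleared 0 line(s) (total 0); column heights now [1 2 2 0 0 0], max=2
Drop 2: O rot3 at col 1 lands with bottom-row=2; cleared 0 line(s) (total 0); column heights now [1 4 4 0 0 0], max=4
Drop 3: T rot2 at col 3 lands with bottom-row=0; cleared 0 line(s) (total 0); column heights now [1 4 4 2 2 2], max=4
Drop 4: O rot0 at col 2 lands with bottom-row=4; cleared 0 line(s) (total 0); column heights now [1 4 6 6 2 2], max=6
Drop 5: S rot3 at col 0 lands with bottom-row=4; cleared 0 line(s) (total 0); column heights now [7 6 6 6 2 2], max=7
Test piece T rot0 at col 1 (width 3): heights before test = [7 6 6 6 2 2]; fits = True

Answer: yes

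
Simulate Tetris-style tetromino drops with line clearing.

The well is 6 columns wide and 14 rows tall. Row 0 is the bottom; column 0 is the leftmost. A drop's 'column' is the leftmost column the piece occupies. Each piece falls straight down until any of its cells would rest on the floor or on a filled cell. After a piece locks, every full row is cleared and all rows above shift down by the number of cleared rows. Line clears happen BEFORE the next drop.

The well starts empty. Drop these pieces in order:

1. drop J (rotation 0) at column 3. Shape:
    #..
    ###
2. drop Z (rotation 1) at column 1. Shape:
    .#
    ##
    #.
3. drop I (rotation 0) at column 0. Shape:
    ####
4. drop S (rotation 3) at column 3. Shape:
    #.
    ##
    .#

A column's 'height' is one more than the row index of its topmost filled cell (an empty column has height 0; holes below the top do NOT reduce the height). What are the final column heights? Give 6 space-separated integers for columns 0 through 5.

Answer: 4 4 4 6 5 1

Derivation:
Drop 1: J rot0 at col 3 lands with bottom-row=0; cleared 0 line(s) (total 0); column heights now [0 0 0 2 1 1], max=2
Drop 2: Z rot1 at col 1 lands with bottom-row=0; cleared 0 line(s) (total 0); column heights now [0 2 3 2 1 1], max=3
Drop 3: I rot0 at col 0 lands with bottom-row=3; cleared 0 line(s) (total 0); column heights now [4 4 4 4 1 1], max=4
Drop 4: S rot3 at col 3 lands with bottom-row=3; cleared 0 line(s) (total 0); column heights now [4 4 4 6 5 1], max=6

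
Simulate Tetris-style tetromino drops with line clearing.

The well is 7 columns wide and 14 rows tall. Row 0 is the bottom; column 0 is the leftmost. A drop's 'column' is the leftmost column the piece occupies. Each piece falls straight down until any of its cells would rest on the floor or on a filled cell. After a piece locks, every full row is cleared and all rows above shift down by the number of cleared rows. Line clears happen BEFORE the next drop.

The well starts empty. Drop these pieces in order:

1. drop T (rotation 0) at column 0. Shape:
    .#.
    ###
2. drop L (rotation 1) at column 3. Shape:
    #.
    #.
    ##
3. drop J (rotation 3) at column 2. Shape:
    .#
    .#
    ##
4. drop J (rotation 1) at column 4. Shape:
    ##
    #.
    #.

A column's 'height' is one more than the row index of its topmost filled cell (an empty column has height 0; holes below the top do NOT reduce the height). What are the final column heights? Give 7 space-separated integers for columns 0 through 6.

Drop 1: T rot0 at col 0 lands with bottom-row=0; cleared 0 line(s) (total 0); column heights now [1 2 1 0 0 0 0], max=2
Drop 2: L rot1 at col 3 lands with bottom-row=0; cleared 0 line(s) (total 0); column heights now [1 2 1 3 1 0 0], max=3
Drop 3: J rot3 at col 2 lands with bottom-row=3; cleared 0 line(s) (total 0); column heights now [1 2 4 6 1 0 0], max=6
Drop 4: J rot1 at col 4 lands with bottom-row=1; cleared 0 line(s) (total 0); column heights now [1 2 4 6 4 4 0], max=6

Answer: 1 2 4 6 4 4 0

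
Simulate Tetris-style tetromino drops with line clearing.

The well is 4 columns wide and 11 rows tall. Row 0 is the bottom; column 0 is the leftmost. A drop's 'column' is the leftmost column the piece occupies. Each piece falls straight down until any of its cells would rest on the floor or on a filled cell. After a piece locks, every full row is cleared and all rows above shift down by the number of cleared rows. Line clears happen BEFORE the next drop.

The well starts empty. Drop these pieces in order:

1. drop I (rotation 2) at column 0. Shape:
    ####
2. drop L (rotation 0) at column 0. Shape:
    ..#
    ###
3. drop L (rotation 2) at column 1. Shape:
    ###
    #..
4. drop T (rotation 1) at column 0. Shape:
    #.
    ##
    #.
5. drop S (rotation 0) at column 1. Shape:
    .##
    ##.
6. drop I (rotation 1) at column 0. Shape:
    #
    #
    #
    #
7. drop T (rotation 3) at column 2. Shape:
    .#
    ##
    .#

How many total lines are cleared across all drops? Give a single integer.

Answer: 2

Derivation:
Drop 1: I rot2 at col 0 lands with bottom-row=0; cleared 1 line(s) (total 1); column heights now [0 0 0 0], max=0
Drop 2: L rot0 at col 0 lands with bottom-row=0; cleared 0 line(s) (total 1); column heights now [1 1 2 0], max=2
Drop 3: L rot2 at col 1 lands with bottom-row=1; cleared 0 line(s) (total 1); column heights now [1 3 3 3], max=3
Drop 4: T rot1 at col 0 lands with bottom-row=2; cleared 1 line(s) (total 2); column heights now [4 3 2 0], max=4
Drop 5: S rot0 at col 1 lands with bottom-row=3; cleared 0 line(s) (total 2); column heights now [4 4 5 5], max=5
Drop 6: I rot1 at col 0 lands with bottom-row=4; cleared 0 line(s) (total 2); column heights now [8 4 5 5], max=8
Drop 7: T rot3 at col 2 lands with bottom-row=5; cleared 0 line(s) (total 2); column heights now [8 4 7 8], max=8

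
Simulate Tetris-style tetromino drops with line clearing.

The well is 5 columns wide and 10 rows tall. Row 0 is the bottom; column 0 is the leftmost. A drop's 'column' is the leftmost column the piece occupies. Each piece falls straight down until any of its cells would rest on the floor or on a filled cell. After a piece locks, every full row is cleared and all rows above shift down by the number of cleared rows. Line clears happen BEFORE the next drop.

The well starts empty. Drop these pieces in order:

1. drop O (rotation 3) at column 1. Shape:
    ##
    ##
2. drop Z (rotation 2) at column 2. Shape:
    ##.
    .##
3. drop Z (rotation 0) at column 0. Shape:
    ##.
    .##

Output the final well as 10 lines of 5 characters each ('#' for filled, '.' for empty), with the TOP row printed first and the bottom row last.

Answer: .....
.....
.....
.....
.....
##...
.##..
..##.
.####
.##..

Derivation:
Drop 1: O rot3 at col 1 lands with bottom-row=0; cleared 0 line(s) (total 0); column heights now [0 2 2 0 0], max=2
Drop 2: Z rot2 at col 2 lands with bottom-row=1; cleared 0 line(s) (total 0); column heights now [0 2 3 3 2], max=3
Drop 3: Z rot0 at col 0 lands with bottom-row=3; cleared 0 line(s) (total 0); column heights now [5 5 4 3 2], max=5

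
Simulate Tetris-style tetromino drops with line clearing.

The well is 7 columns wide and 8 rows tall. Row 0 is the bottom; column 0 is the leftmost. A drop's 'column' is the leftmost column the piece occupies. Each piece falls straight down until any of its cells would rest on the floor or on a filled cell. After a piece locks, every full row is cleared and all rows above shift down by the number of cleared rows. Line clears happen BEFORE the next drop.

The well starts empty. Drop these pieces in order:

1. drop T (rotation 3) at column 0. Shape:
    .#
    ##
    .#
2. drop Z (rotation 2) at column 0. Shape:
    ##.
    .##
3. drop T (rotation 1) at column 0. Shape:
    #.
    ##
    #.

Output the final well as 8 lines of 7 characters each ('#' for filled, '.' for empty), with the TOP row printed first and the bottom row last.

Answer: #......
##.....
#......
##.....
.##....
.#.....
##.....
.#.....

Derivation:
Drop 1: T rot3 at col 0 lands with bottom-row=0; cleared 0 line(s) (total 0); column heights now [2 3 0 0 0 0 0], max=3
Drop 2: Z rot2 at col 0 lands with bottom-row=3; cleared 0 line(s) (total 0); column heights now [5 5 4 0 0 0 0], max=5
Drop 3: T rot1 at col 0 lands with bottom-row=5; cleared 0 line(s) (total 0); column heights now [8 7 4 0 0 0 0], max=8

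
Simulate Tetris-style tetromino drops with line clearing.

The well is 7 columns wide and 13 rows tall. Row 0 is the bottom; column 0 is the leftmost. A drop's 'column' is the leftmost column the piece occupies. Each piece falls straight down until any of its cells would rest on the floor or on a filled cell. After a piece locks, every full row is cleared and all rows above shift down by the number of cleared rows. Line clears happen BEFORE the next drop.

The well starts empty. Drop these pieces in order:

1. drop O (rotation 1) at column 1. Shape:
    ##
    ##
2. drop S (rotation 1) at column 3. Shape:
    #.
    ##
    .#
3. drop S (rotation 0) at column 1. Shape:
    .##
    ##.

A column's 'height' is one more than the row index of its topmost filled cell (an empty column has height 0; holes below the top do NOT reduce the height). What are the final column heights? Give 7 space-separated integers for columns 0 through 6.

Drop 1: O rot1 at col 1 lands with bottom-row=0; cleared 0 line(s) (total 0); column heights now [0 2 2 0 0 0 0], max=2
Drop 2: S rot1 at col 3 lands with bottom-row=0; cleared 0 line(s) (total 0); column heights now [0 2 2 3 2 0 0], max=3
Drop 3: S rot0 at col 1 lands with bottom-row=2; cleared 0 line(s) (total 0); column heights now [0 3 4 4 2 0 0], max=4

Answer: 0 3 4 4 2 0 0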